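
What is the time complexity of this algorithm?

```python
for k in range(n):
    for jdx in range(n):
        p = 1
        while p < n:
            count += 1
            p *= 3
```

Time complexity: O(n^2 log n).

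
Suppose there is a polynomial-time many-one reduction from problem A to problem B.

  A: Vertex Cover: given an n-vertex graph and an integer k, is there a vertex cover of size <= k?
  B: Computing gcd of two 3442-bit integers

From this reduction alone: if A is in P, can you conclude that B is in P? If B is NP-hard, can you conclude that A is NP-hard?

A poly-time reduction A <=_p B transfers tractability DOWN (B easy => A easy) and hardness UP (A hard => B hard), not the reverse.
From A in P, the reduction alone does NOT give B in P: any problem in P trivially reduces to SAT, yet SAT is not known to be in P.
From B NP-hard, the reduction alone does NOT give A NP-hard: again, easy problems reduce to hard ones.
(Here in fact A is NP-complete and B is in P, so no such reduction is known -- its existence would imply P = NP; the analysis concerns only what the assumed reduction would or would not let you conclude.)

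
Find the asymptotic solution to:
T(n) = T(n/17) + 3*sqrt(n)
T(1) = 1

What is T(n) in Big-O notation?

Each level contributes sqrt(n/17^k). Geometric series with ratio 1/sqrt(17) < 1 sums to O(sqrt(n)).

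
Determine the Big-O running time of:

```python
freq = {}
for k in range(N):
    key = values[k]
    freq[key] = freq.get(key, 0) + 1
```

Time complexity: O(n).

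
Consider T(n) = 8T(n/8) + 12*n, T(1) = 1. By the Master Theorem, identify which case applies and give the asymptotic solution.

a=8, b=8, f(n)=12*n.
log_8(8) = 1, so n^(log_b(a)) = n.
f(n) = Theta(n), so Case 2 applies.
T(n) = Theta(n log n).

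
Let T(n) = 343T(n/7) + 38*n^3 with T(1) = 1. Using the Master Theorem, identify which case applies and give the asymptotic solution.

a=343, b=7, f(n)=38*n^3.
log_7(343) = 3, so n^(log_b(a)) = n^3.
f(n) = Theta(n^3), so Case 2 applies.
T(n) = Theta(n^3 log n).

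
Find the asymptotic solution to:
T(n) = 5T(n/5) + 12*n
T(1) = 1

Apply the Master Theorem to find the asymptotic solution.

a=5, b=5, f(n)=12*n. log_5(5) = 1. Case 2: T(n) = O(n log n).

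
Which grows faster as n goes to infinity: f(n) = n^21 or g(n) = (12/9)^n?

g(n) = (12/9)^n grows faster: (12/9)^n is exponential with base 12/9 > 1, dominating every polynomial.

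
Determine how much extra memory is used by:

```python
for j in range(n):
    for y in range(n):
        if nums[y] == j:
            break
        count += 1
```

Space complexity: O(1).
Only a constant amount of auxiliary storage is used; nothing grows with n.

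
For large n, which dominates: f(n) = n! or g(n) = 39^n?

f(n) = n! grows faster: n!/39^n -> infinity by Stirling.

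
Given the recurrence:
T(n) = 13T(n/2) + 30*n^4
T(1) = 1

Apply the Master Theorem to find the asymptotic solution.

a=13, b=2, f(n)=30*n^4. log_2(13) = 3.7 < 4. Case 3: T(n) = O(n^4).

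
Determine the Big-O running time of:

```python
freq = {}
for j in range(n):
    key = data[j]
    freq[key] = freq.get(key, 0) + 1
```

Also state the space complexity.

Time complexity: O(n).
Space complexity: O(n).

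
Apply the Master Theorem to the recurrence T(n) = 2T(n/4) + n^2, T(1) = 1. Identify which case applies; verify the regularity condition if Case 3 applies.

a=2, b=4, f(n)=n^2.
log_4(2) = 0.5 < 2.
f(n) = Omega(n^(0.5+epsilon)) for some epsilon > 0, so Case 3 is the candidate.
Regularity: a*f(n/b) = 2*1*(n/4)^2 = (2/16)*1*n^2 <= c*f(n) with c = 2/16 < 1. Satisfied.
Case 3: T(n) = Theta(n^2).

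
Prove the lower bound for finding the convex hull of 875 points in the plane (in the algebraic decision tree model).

Reduction from sorting: given 875 numbers x_1,...,x_{875}, map x_i to the point (x_i, x_i^2) on the parabola y = x^2. All points are on the convex hull, and walking the hull gives them in sorted x-order. Since sorting requires Omega(n log n), so does planar convex hull.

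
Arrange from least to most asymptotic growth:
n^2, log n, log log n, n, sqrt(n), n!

Ordered by growth rate: log log n < log n < sqrt(n) < n < n^2 < n!.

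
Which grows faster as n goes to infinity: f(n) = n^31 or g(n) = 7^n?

g(n) = 7^n grows faster: any exponential with base > 1 dominates every polynomial.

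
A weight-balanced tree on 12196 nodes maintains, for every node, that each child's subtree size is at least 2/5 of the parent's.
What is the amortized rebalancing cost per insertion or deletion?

With balance ratio 2/5, tree height is O(log_{5/2}(12196)) = O(log n). A rebalance at a node of size s costs O(s) but requires Omega(s) updates in that subtree to retrigger. Summed over the O(log n) ancestors of the touched leaf, amortized rebalancing is O(log n).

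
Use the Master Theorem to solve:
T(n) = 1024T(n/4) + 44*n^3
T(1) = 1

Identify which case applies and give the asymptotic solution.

a=1024, b=4, f(n)=44*n^3.
log_4(1024) = 5 > 3.
Since f(n) = O(n^3) is polynomially smaller than n^5, Case 1 applies.
T(n) = Theta(n^5).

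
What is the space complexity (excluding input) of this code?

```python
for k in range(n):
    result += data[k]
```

Space complexity: O(1).
Only a constant amount of auxiliary storage is used; nothing grows with n.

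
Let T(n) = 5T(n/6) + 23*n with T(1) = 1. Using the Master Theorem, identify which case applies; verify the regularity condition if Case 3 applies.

a=5, b=6, f(n)=23*n.
log_6(5) = 0.8982 < 1.
f(n) = Omega(n^(0.8982+epsilon)) for some epsilon > 0, so Case 3 is the candidate.
Regularity: a*f(n/b) = 5*23*(n/6)^1 = (5/6)*23*n^1 <= c*f(n) with c = 5/6 < 1. Satisfied.
Case 3: T(n) = Theta(n).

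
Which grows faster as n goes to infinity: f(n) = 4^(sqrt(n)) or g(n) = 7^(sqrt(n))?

g(n) = 7^(sqrt(n)) grows faster: ratio is (7/4)^(sqrt(n)) -> infinity since 7/4 > 1.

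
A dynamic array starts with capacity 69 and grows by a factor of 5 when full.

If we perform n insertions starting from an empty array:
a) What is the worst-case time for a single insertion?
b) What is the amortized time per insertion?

(a) Worst-case single insertion: O(n) -- when the array is full at capacity c, the resize copies all c elements, and c can be Theta(n).
(b) Resizes happen at sizes 69, 345, 1725, ... Total copy cost for n insertions: 69 + 345 + ... = O(n) (geometric series with ratio 1/5). Amortized cost per insertion: O(n)/n = O(1).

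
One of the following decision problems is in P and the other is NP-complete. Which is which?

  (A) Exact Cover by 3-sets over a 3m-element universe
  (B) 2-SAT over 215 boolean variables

(A) is NP-complete: one of Karp's 21 NP-complete problems.
(B) is P: 2-SAT is solvable in linear time via implication-graph SCCs.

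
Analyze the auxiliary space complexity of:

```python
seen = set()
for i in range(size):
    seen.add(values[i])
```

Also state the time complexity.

Space complexity: O(n).
Auxiliary storage grows linearly with the input size n in the worst case.
Time complexity: O(n).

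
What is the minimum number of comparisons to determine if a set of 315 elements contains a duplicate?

Determining if 315 elements are all distinct requires Omega(n log n) comparisons in the comparison model. This follows from the element distinctness lower bound.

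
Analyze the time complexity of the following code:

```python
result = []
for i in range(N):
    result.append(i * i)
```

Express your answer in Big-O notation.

Time complexity: O(n).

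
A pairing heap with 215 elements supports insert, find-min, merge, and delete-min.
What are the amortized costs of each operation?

Pairing heaps are self-adjusting heap-ordered trees. Insert and merge link two roots: O(1). Find-min reads the root: O(1). Delete-min removes the root, then pairs children in two passes; amortized cost is O(log 215) = O(log n).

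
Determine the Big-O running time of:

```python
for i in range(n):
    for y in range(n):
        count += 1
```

Time complexity: O(n^2).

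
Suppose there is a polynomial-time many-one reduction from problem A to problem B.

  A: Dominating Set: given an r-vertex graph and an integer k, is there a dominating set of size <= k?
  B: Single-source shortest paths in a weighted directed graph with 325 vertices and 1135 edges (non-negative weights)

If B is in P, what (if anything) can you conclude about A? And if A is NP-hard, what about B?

A poly-time reduction A <=_p B means any A-instance can be transformed to a B-instance in poly time.
If B is in P: compose the reduction with B's poly-time algorithm to solve A in poly time, so A is in P.
If A is NP-hard: every NP problem reduces to A, which reduces to B; composing reductions, every NP problem reduces to B, so B is NP-hard.
(Here in fact A is NP-complete and B is in P, so no such reduction is known -- its existence would imply P = NP; the analysis concerns only what the assumed reduction would or would not let you conclude.)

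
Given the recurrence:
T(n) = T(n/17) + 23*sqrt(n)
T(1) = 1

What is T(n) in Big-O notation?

Each level contributes sqrt(n/17^k). Geometric series with ratio 1/sqrt(17) < 1 sums to O(sqrt(n)).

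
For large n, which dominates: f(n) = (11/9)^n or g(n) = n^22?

f(n) = (11/9)^n grows faster: (11/9)^n is exponential with base 11/9 > 1, dominating every polynomial.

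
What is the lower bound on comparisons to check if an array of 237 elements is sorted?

To verify 237 elements are sorted, we must compare each consecutive pair. Skipping any pair allows an adversary to swap them. Therefore 236 comparisons are necessary and sufficient.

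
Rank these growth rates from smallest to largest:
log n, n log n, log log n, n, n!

Ordered by growth rate: log log n < log n < n < n log n < n!.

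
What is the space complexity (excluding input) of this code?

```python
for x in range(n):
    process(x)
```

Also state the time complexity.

Space complexity: O(1).
Only a constant amount of auxiliary storage is used; nothing grows with n.
Time complexity: O(n).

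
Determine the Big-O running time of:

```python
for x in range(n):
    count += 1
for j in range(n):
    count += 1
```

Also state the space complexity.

Time complexity: O(n).
Space complexity: O(1).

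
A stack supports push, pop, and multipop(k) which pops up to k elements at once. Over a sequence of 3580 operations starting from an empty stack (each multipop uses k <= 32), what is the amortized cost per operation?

Each element is pushed exactly once and popped at most once (whether by pop or as part of a multipop). So the total number of individual pops over the whole sequence is at most the number of pushes, which is at most 3580. Total work <= 2 * 3580, hence O(1) amortized per operation.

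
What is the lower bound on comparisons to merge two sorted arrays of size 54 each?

To merge two sorted arrays of size 54, we need at least 107 comparisons in the worst case. An adversary can force every element to be compared.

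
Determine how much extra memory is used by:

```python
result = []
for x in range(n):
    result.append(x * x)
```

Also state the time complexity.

Space complexity: O(n).
Auxiliary storage grows linearly with the input size n in the worst case.
Time complexity: O(n).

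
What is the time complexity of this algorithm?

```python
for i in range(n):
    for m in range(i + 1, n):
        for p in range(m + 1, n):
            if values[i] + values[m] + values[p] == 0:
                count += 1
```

Time complexity: O(n^3).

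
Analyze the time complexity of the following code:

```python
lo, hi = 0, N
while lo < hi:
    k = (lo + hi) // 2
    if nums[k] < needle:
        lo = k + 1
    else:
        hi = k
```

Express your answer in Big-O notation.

Time complexity: O(log n).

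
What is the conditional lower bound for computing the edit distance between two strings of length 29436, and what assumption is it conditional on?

Under SETH (the Strong Exponential Time Hypothesis), edit distance on length-29436 strings cannot be computed in O(n^(2-epsilon)) time for any epsilon > 0 (Backurs-Indyk). The reduction is from CNF-SAT via the orthogonal vectors problem.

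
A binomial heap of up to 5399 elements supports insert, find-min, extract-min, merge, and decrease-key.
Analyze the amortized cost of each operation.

A binomial heap with n <= 5399 elements has at most floor(log_2 5399) + 1 = 13 trees. Using potential Phi = number of trees: Insert adds one tree, but cascading merges reduce count -- amortized O(1). Find-min reads the cached minimum pointer: O(1). Extract-min creates O(log n) new trees: O(log n). Merge combines tree lists: O(log n). Decrease-key sifts the element up its tree of height <= log n: O(log n).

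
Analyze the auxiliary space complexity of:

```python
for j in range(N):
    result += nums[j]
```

Space complexity: O(1).
Only a constant amount of auxiliary storage is used; nothing grows with n.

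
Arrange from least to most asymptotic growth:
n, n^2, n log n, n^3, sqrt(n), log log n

Ordered by growth rate: log log n < sqrt(n) < n < n log n < n^2 < n^3.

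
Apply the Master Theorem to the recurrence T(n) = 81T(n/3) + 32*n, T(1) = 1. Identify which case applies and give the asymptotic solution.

a=81, b=3, f(n)=32*n.
log_3(81) = 4 > 1.
Since f(n) = O(n^1) is polynomially smaller than n^4, Case 1 applies.
T(n) = Theta(n^4).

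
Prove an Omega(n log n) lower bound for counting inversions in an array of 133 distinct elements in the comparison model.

Decision-tree argument: at any leaf, the comparisons made (with transitivity) must totally order all 133 elements -- otherwise some pair (i,j) is unordered, and an adversary can present two inputs agreeing on every comparison made but with that pair flipped, changing the inversion count by 1, so the leaf's output is wrong on one of them. Hence the tree has >= 133! leaves and height >= log_2(133!) = Omega(n log n). Modified merge sort achieves O(n log n).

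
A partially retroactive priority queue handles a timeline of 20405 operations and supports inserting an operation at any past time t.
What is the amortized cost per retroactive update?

Partially retroactive priority queues (Demaine-Iacono-Langerman) allow updates at past times with queries only at the present. With a balanced BST over the m = 20405 timeline events tracking bridges, each retroactive insert or delete is O(log m) amortized.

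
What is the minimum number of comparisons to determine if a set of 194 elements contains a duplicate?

Determining if 194 elements are all distinct requires Omega(n log n) comparisons in the comparison model. This follows from the element distinctness lower bound.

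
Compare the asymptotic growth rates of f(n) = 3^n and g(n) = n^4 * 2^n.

f(n) = 3^n grows faster: 3^n / (n^4 2^n) = (3/2)^n / n^4 -> infinity since 3/2 > 1.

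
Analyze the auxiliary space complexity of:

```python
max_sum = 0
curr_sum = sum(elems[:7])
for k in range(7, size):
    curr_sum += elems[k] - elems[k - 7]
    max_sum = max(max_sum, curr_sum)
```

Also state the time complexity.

Space complexity: O(1).
Only a constant amount of auxiliary storage is used; nothing grows with n.
Time complexity: O(n).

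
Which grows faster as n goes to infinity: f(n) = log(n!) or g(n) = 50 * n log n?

f(n) = log(n!) and g(n) = 50 * n log n are Theta of each other: Stirling: log(n!) = n log n - n + O(log n) = Theta(n log n); the constant 50 doesn't change the Theta class.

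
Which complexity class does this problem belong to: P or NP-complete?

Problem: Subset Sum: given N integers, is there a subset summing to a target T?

This problem is NP-complete: one of Karp's 21 NP-complete problems.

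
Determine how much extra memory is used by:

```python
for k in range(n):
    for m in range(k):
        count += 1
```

Space complexity: O(1).
Only a constant amount of auxiliary storage is used; nothing grows with n.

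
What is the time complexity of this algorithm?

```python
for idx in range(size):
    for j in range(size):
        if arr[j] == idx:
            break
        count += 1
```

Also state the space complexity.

Time complexity: O(n^2).
Space complexity: O(1).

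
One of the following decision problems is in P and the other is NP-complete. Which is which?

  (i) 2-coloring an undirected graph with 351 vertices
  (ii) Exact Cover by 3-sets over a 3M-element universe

(i) is P: 2-coloring is bipartiteness testing via BFS, O(V+E).
(ii) is NP-complete: one of Karp's 21 NP-complete problems.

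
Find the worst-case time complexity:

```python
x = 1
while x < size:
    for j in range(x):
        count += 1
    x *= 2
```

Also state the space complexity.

Time complexity: O(n).
Space complexity: O(1).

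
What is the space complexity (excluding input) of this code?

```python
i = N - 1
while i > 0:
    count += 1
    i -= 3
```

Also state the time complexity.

Space complexity: O(1).
Only a constant amount of auxiliary storage is used; nothing grows with n.
Time complexity: O(n).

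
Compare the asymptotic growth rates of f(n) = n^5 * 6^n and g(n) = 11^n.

g(n) = 11^n grows faster: 11^n / (n^5 6^n) = (11/6)^n / n^5 -> infinity since 11/6 > 1.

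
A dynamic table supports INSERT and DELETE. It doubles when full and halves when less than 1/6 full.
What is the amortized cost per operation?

Using potential function Phi = |2*num_items - table_size| when load > 1/2, and Phi = table_size/2 - num_items otherwise. The gap of 1/6 vs 1/2 for shrinking prevents thrashing. Both insert and delete have O(1) amortized cost.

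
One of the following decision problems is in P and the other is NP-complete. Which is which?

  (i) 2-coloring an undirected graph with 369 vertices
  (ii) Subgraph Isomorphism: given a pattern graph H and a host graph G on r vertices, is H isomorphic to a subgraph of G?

(i) is P: 2-coloring is bipartiteness testing via BFS, O(V+E).
(ii) is NP-complete: generalizes Clique and Hamiltonian Path (pattern size is part of the input).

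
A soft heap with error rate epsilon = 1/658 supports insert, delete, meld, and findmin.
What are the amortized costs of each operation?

Soft heaps (Chazelle) allow up to an epsilon = 1/658 fraction of elements to have corrupted (raised) keys. Insert is O(log(1/epsilon)) = O(log 658) amortized -- the structure maintains heap-ordered binary trees of rank bounded by O(log(1/epsilon)). Meld concatenates root lists: O(1) amortized. Delete and findmin are O(1) amortized.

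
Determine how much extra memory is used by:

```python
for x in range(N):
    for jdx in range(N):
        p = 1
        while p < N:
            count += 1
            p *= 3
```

Space complexity: O(1).
Only a constant amount of auxiliary storage is used; nothing grows with n.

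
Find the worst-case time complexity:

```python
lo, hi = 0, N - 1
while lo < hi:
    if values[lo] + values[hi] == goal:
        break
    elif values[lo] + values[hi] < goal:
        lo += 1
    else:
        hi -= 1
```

Time complexity: O(n).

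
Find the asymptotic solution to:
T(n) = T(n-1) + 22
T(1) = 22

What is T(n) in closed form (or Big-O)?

Unrolling: T(n) = T(n-1) + 22 = T(n-2) + 2*22 = ... = T(1) + (n-1)*22 = 22 + (n-1)*22 = 22n.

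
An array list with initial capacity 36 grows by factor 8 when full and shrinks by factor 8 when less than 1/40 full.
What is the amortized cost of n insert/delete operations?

Using potential function Phi = |8*size - capacity|. Resizing costs are offset by potential release. Amortized O(1) per operation.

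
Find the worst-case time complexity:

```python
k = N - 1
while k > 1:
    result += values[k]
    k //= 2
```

Time complexity: O(log n).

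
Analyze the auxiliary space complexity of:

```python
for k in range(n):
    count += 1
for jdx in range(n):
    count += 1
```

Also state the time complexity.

Space complexity: O(1).
Only a constant amount of auxiliary storage is used; nothing grows with n.
Time complexity: O(n).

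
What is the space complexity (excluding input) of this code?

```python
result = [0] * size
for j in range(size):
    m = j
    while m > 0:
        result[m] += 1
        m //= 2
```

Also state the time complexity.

Space complexity: O(n).
Auxiliary storage grows linearly with the input size n in the worst case.
Time complexity: O(n log n).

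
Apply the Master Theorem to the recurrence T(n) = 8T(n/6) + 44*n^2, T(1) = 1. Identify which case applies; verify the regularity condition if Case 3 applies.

a=8, b=6, f(n)=44*n^2.
log_6(8) = 1.161 < 2.
f(n) = Omega(n^(1.161+epsilon)) for some epsilon > 0, so Case 3 is the candidate.
Regularity: a*f(n/b) = 8*44*(n/6)^2 = (8/36)*44*n^2 <= c*f(n) with c = 8/36 < 1. Satisfied.
Case 3: T(n) = Theta(n^2).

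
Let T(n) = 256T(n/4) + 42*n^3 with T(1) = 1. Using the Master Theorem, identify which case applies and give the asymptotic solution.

a=256, b=4, f(n)=42*n^3.
log_4(256) = 4 > 3.
Since f(n) = O(n^3) is polynomially smaller than n^4, Case 1 applies.
T(n) = Theta(n^4).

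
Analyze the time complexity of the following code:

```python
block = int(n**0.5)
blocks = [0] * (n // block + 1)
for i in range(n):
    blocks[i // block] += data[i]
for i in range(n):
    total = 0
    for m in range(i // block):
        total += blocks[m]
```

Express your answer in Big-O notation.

Time complexity: O(n * sqrt(n)).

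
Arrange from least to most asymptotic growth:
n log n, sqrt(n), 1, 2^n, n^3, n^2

Ordered by growth rate: 1 < sqrt(n) < n log n < n^2 < n^3 < 2^n.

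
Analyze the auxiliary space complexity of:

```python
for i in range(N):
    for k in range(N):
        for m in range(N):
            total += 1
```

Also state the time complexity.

Space complexity: O(1).
Only a constant amount of auxiliary storage is used; nothing grows with n.
Time complexity: O(n^3).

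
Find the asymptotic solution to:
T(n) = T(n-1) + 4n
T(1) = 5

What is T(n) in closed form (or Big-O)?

Unrolling: T(n) = 5 + 4*(2 + 3 + ... + n) = 5 + 4*(n(n+1)/2 - 1) = O(n^2).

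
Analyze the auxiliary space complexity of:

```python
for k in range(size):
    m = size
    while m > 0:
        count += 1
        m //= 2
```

Space complexity: O(1).
Only a constant amount of auxiliary storage is used; nothing grows with n.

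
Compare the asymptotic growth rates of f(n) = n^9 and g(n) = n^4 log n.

f(n) = n^9 grows faster: n^9 / (n^4 log n) = n^5/log n -> infinity.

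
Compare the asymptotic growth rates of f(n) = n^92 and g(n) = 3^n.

g(n) = 3^n grows faster: any exponential with base > 1 dominates every polynomial.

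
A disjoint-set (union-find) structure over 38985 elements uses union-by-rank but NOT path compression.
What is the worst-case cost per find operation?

Union-by-rank alone keeps every tree's height <= log_2(38985) ~= 15.3. Each find traverses from a node to its root, costing O(height) = O(log n). Without path compression this bound is tight.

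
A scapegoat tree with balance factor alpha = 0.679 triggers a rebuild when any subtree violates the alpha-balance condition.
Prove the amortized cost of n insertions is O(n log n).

Define potential Phi = c * sum of |size(left(v)) - size(right(v))| over all nodes. An insertion at depth d costs O(d) = O(log n) and increases Phi by O(log n). When a rebuild of subtree of size s occurs, it costs O(s) but reduces Phi by Omega(s). With alpha = 0.679, between rebuilds Omega(s) insertions must occur. Amortized cost per insertion: O(log n).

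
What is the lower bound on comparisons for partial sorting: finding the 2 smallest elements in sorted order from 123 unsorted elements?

Finding 2 smallest of 123 in sorted order: Omega(123) to identify the 2 smallest, plus Omega(2 log 2) to sort them. Total: Omega(n + k log k).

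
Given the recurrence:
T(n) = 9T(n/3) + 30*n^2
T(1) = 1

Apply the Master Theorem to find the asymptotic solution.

a=9, b=3, f(n)=30*n^2. log_3(9) = 2. Case 2: T(n) = O(n^2 log n).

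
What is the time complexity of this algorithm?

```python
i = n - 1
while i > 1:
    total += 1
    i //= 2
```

Time complexity: O(log n).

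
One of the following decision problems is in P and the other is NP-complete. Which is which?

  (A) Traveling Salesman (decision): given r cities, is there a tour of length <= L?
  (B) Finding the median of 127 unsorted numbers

(A) is NP-complete: reduces from Hamiltonian Cycle.
(B) is P: linear-time selection (median-of-medians) runs in O(n).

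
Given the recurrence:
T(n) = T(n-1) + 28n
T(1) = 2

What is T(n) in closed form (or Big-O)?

Unrolling: T(n) = 2 + 28*(2 + 3 + ... + n) = 2 + 28*(n(n+1)/2 - 1) = O(n^2).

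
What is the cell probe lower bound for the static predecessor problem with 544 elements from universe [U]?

The Patrascu-Thorup lower bound shows any data structure on n = 544 elements using O(n * polylog(n)) space requires Omega(log log U) query time. van Emde Boas trees achieve O(log log U) with O(U) space.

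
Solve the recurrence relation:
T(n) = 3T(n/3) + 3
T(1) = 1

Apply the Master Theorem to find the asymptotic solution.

a=3, b=3, f(n)=3. log_3(3) = 1. Case 1 of Master Theorem: T(n) = O(n^1).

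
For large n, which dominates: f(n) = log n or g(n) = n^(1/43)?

g(n) = n^(1/43) grows faster: any positive power of n dominates log n.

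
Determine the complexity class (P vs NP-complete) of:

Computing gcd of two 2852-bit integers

This problem is in P: the Euclidean algorithm runs in polynomial time in the bit-length.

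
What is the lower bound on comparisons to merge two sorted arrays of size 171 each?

To merge two sorted arrays of size 171, we need at least 341 comparisons in the worst case. An adversary can force every element to be compared.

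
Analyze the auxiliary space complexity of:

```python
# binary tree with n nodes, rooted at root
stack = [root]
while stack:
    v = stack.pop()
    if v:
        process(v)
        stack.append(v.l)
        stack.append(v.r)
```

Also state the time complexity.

Space complexity: O(n).
Auxiliary storage grows linearly with the input size n in the worst case.
Time complexity: O(n).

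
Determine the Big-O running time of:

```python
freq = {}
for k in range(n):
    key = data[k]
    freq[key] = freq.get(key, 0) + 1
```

Time complexity: O(n).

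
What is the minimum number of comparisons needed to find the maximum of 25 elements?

Finding the maximum requires 24 comparisons. Each comparison eliminates exactly one candidate. With 25 candidates, we need 24 eliminations.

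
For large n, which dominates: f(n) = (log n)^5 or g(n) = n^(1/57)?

g(n) = n^(1/57) grows faster: any positive power of n dominates any polylog.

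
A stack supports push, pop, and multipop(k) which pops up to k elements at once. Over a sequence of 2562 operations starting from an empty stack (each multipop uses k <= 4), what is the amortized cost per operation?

Each element is pushed exactly once and popped at most once (whether by pop or as part of a multipop). So the total number of individual pops over the whole sequence is at most the number of pushes, which is at most 2562. Total work <= 2 * 2562, hence O(1) amortized per operation.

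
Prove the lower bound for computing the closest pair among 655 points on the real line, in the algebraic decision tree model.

Reduction from element distinctness: given 655 reals, the closest-pair distance is 0 iff two are equal. Element distinctness has an Omega(n log n) lower bound in the algebraic decision tree model (Ben-Or). Therefore closest pair on a line also requires Omega(n log n). Sorting then a linear scan achieves this.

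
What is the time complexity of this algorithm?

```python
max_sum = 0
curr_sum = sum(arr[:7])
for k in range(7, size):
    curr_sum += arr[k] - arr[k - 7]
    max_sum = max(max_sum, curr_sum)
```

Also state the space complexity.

Time complexity: O(n).
Space complexity: O(1).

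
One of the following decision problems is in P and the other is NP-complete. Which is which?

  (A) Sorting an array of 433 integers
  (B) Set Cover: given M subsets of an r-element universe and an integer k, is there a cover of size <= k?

(A) is P: merge sort runs in O(n log n).
(B) is NP-complete: one of Karp's 21 NP-complete problems (with k part of the input).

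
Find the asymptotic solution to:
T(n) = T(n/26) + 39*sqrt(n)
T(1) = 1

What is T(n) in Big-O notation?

Each level contributes sqrt(n/26^k). Geometric series with ratio 1/sqrt(26) < 1 sums to O(sqrt(n)).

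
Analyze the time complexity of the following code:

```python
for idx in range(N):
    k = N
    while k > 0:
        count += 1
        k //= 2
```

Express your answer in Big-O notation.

Time complexity: O(n log n).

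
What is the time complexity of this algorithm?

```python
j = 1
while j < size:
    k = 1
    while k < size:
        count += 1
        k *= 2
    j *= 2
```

Time complexity: O(log^2 n).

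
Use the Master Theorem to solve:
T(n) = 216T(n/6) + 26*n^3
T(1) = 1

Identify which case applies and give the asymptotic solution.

a=216, b=6, f(n)=26*n^3.
log_6(216) = 3, so n^(log_b(a)) = n^3.
f(n) = Theta(n^3), so Case 2 applies.
T(n) = Theta(n^3 log n).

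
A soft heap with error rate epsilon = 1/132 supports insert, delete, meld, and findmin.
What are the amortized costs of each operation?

Soft heaps (Chazelle) allow up to an epsilon = 1/132 fraction of elements to have corrupted (raised) keys. Insert is O(log(1/epsilon)) = O(log 132) amortized -- the structure maintains heap-ordered binary trees of rank bounded by O(log(1/epsilon)). Meld concatenates root lists: O(1) amortized. Delete and findmin are O(1) amortized.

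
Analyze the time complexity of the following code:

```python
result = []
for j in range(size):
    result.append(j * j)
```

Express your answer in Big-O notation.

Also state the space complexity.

Time complexity: O(n).
Space complexity: O(n).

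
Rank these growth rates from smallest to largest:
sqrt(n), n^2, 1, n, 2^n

Ordered by growth rate: 1 < sqrt(n) < n < n^2 < 2^n.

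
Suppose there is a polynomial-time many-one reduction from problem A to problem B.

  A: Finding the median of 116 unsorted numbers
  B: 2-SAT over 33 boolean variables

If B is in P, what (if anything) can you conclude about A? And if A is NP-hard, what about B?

A poly-time reduction A <=_p B means any A-instance can be transformed to a B-instance in poly time.
If B is in P: compose the reduction with B's poly-time algorithm to solve A in poly time, so A is in P.
If A is NP-hard: every NP problem reduces to A, which reduces to B; composing reductions, every NP problem reduces to B, so B is NP-hard.
(Here in fact A is P and B is P.)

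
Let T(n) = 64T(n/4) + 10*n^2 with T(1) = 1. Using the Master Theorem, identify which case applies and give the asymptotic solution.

a=64, b=4, f(n)=10*n^2.
log_4(64) = 3 > 2.
Since f(n) = O(n^2) is polynomially smaller than n^3, Case 1 applies.
T(n) = Theta(n^3).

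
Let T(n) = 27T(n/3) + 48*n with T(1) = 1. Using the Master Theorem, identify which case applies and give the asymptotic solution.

a=27, b=3, f(n)=48*n.
log_3(27) = 3 > 1.
Since f(n) = O(n^1) is polynomially smaller than n^3, Case 1 applies.
T(n) = Theta(n^3).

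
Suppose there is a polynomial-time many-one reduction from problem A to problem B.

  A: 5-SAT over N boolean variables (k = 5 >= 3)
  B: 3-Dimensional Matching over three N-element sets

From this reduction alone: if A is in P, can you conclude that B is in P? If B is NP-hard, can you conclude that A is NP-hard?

A poly-time reduction A <=_p B transfers tractability DOWN (B easy => A easy) and hardness UP (A hard => B hard), not the reverse.
From A in P, the reduction alone does NOT give B in P: any problem in P trivially reduces to SAT, yet SAT is not known to be in P.
From B NP-hard, the reduction alone does NOT give A NP-hard: again, easy problems reduce to hard ones.
(Here in fact A is NP-complete and B is NP-complete.)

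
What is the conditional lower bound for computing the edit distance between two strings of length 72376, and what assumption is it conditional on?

Under SETH (the Strong Exponential Time Hypothesis), edit distance on length-72376 strings cannot be computed in O(n^(2-epsilon)) time for any epsilon > 0 (Backurs-Indyk). The reduction is from CNF-SAT via the orthogonal vectors problem.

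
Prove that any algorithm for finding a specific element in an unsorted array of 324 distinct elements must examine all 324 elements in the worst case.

Adversary argument: if the algorithm examines fewer than 324 elements, the adversary places the target in an unexamined position. The algorithm cannot distinguish 'not present' from 'in unexamined position'.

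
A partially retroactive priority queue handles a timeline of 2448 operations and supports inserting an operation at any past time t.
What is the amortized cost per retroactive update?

Partially retroactive priority queues (Demaine-Iacono-Langerman) allow updates at past times with queries only at the present. With a balanced BST over the m = 2448 timeline events tracking bridges, each retroactive insert or delete is O(log m) amortized.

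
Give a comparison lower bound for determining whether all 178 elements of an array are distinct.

In the algebraic decision-tree model, the YES region for element distinctness on 178 elements has 178! connected components (one per ordering). Ben-Or's theorem then gives a lower bound of Omega(log(n!)) = Omega(n log n).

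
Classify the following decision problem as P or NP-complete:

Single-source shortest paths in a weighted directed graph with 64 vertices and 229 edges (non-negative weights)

This problem is in P: Dijkstra's algorithm runs in O((V+E) log V).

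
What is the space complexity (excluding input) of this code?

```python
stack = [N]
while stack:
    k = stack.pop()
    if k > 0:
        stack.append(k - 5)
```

Space complexity: O(1).
Only a constant amount of auxiliary storage is used; nothing grows with n.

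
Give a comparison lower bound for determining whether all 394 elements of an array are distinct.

In the algebraic decision-tree model, the YES region for element distinctness on 394 elements has 394! connected components (one per ordering). Ben-Or's theorem then gives a lower bound of Omega(log(n!)) = Omega(n log n).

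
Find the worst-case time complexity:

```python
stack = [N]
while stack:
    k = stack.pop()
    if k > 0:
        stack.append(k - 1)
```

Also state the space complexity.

Time complexity: O(n).
Space complexity: O(1).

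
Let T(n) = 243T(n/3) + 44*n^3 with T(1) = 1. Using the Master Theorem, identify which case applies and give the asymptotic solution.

a=243, b=3, f(n)=44*n^3.
log_3(243) = 5 > 3.
Since f(n) = O(n^3) is polynomially smaller than n^5, Case 1 applies.
T(n) = Theta(n^5).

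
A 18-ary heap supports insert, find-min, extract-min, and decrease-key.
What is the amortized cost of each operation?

The 18-ary heap has height O(log_18 n). Insert sifts up: O(log_18 n). Find-min reads the root: O(1). Extract-min sifts down comparing 18 children per level: O(18 * log_18 n). Decrease-key sifts up: O(log_18 n).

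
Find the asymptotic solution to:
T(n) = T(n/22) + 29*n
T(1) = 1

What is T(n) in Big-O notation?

Geometric series: 29*n*(1 + 1/22 + 1/22^2 + ...) = O(n). T(n) = O(n).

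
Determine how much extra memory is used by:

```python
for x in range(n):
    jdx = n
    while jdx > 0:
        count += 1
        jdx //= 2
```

Space complexity: O(1).
Only a constant amount of auxiliary storage is used; nothing grows with n.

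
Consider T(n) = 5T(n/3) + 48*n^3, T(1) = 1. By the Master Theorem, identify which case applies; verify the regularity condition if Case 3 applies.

a=5, b=3, f(n)=48*n^3.
log_3(5) = 1.465 < 3.
f(n) = Omega(n^(1.465+epsilon)) for some epsilon > 0, so Case 3 is the candidate.
Regularity: a*f(n/b) = 5*48*(n/3)^3 = (5/27)*48*n^3 <= c*f(n) with c = 5/27 < 1. Satisfied.
Case 3: T(n) = Theta(n^3).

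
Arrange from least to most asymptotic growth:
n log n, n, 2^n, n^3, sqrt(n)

Ordered by growth rate: sqrt(n) < n < n log n < n^3 < 2^n.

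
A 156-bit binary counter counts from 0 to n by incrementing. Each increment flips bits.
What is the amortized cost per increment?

Bit i flips every 2^i increments. Total flips over n increments: sum_{i=0}^{156} n/2^i < 2n. Amortized cost: 2n/n = O(1).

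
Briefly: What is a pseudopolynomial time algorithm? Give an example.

A pseudopolynomial algorithm runs in time polynomial in the numeric value of the input, but exponential in the input length. The dynamic programming solution for Subset Sum runs in O(n*W) where W is the target sum. This is pseudopolynomial because W can be exponential in the number of bits to represent it.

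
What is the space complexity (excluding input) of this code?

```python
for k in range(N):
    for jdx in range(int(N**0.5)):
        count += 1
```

Space complexity: O(1).
Only a constant amount of auxiliary storage is used; nothing grows with n.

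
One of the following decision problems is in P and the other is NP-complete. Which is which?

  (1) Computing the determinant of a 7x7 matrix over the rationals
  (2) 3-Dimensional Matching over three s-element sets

(1) is P: Gaussian elimination runs in O(n^3).
(2) is NP-complete: one of Karp's 21 NP-complete problems.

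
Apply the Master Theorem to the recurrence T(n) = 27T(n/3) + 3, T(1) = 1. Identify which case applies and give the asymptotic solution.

a=27, b=3, f(n)=3.
log_3(27) = 3 > 0.
Since f(n) = O(n^0) is polynomially smaller than n^3, Case 1 applies.
T(n) = Theta(n^3).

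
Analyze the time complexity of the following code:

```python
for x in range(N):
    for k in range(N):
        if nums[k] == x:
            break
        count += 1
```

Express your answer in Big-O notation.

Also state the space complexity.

Time complexity: O(n^2).
Space complexity: O(1).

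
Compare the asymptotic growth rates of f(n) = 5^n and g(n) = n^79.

f(n) = 5^n grows faster: any exponential with base > 1 dominates every polynomial.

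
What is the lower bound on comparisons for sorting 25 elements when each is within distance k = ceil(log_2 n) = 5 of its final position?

Partition the 25 positions into floor(n/k) blocks of k = 5 consecutive positions; any permutation within a block keeps every element within k of its final position, so there are at least (k!)^(n/k) distinguishable inputs. Lower bound: log_2((k!)^(n/k)) = (n/k) * log_2(k!) = Theta(n log k); with k = ceil(log_2 n), this is Omega(n log log n).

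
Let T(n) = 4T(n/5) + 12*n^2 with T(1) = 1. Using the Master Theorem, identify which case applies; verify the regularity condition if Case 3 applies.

a=4, b=5, f(n)=12*n^2.
log_5(4) = 0.8614 < 2.
f(n) = Omega(n^(0.8614+epsilon)) for some epsilon > 0, so Case 3 is the candidate.
Regularity: a*f(n/b) = 4*12*(n/5)^2 = (4/25)*12*n^2 <= c*f(n) with c = 4/25 < 1. Satisfied.
Case 3: T(n) = Theta(n^2).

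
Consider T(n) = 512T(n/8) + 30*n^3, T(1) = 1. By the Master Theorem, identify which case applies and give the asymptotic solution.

a=512, b=8, f(n)=30*n^3.
log_8(512) = 3, so n^(log_b(a)) = n^3.
f(n) = Theta(n^3), so Case 2 applies.
T(n) = Theta(n^3 log n).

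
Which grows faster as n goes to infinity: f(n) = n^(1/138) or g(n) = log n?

f(n) = n^(1/138) grows faster: any positive power of n dominates log n.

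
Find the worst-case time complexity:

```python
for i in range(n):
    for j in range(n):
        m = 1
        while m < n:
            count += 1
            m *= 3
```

Time complexity: O(n^2 log n).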